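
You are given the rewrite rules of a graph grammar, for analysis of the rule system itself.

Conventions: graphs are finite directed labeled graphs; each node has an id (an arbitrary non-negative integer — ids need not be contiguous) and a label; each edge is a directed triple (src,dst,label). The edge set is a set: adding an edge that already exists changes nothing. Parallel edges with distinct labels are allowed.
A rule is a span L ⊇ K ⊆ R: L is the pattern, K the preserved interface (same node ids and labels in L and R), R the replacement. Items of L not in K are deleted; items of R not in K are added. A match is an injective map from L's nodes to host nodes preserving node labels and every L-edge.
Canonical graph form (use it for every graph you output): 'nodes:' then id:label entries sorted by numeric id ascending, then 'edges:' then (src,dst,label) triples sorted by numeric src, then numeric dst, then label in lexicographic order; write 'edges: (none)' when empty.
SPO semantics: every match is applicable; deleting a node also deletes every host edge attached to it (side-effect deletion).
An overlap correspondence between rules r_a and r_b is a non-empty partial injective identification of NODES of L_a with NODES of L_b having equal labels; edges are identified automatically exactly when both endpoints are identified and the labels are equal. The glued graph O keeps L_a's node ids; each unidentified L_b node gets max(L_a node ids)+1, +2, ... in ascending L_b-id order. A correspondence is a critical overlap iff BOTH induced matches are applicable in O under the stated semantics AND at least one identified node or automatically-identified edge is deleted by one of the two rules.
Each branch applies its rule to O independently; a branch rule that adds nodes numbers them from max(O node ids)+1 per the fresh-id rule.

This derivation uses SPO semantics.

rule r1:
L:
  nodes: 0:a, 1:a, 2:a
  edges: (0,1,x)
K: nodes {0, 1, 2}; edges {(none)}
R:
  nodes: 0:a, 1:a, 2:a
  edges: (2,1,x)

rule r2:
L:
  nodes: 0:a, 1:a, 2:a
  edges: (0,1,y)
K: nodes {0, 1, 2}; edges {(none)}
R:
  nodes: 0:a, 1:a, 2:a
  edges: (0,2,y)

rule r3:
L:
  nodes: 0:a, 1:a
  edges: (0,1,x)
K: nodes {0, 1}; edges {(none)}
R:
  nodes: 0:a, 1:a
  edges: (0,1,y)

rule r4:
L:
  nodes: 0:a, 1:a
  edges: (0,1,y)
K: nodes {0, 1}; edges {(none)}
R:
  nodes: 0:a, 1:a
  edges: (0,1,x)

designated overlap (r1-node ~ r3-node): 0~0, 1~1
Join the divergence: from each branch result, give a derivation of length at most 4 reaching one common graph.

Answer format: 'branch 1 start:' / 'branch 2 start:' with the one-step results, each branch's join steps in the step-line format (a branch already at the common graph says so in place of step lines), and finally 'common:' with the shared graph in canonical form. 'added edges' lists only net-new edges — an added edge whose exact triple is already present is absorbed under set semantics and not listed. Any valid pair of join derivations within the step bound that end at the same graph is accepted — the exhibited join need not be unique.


branch 1 start:
nodes: 0:a, 1:a, 2:a
edges: (2,1,x)
branch 2 start:
nodes: 0:a, 1:a, 2:a
edges: (0,1,y)
branch 1 step 1: rule r1; match: 0->2, 1->1, 2->0; deleted nodes (none); deleted edges (2,1,x); added nodes (none); added edges (0,1,x); result: nodes: 0:a, 1:a, 2:a edges: (0,1,x)
branch 2 step 1: rule r4; match: 0->0, 1->1; deleted nodes (none); deleted edges (0,1,y); added nodes (none); added edges (0,1,x); result: nodes: 0:a, 1:a, 2:a edges: (0,1,x)
common:
nodes: 0:a, 1:a, 2:a
edges: (0,1,x)


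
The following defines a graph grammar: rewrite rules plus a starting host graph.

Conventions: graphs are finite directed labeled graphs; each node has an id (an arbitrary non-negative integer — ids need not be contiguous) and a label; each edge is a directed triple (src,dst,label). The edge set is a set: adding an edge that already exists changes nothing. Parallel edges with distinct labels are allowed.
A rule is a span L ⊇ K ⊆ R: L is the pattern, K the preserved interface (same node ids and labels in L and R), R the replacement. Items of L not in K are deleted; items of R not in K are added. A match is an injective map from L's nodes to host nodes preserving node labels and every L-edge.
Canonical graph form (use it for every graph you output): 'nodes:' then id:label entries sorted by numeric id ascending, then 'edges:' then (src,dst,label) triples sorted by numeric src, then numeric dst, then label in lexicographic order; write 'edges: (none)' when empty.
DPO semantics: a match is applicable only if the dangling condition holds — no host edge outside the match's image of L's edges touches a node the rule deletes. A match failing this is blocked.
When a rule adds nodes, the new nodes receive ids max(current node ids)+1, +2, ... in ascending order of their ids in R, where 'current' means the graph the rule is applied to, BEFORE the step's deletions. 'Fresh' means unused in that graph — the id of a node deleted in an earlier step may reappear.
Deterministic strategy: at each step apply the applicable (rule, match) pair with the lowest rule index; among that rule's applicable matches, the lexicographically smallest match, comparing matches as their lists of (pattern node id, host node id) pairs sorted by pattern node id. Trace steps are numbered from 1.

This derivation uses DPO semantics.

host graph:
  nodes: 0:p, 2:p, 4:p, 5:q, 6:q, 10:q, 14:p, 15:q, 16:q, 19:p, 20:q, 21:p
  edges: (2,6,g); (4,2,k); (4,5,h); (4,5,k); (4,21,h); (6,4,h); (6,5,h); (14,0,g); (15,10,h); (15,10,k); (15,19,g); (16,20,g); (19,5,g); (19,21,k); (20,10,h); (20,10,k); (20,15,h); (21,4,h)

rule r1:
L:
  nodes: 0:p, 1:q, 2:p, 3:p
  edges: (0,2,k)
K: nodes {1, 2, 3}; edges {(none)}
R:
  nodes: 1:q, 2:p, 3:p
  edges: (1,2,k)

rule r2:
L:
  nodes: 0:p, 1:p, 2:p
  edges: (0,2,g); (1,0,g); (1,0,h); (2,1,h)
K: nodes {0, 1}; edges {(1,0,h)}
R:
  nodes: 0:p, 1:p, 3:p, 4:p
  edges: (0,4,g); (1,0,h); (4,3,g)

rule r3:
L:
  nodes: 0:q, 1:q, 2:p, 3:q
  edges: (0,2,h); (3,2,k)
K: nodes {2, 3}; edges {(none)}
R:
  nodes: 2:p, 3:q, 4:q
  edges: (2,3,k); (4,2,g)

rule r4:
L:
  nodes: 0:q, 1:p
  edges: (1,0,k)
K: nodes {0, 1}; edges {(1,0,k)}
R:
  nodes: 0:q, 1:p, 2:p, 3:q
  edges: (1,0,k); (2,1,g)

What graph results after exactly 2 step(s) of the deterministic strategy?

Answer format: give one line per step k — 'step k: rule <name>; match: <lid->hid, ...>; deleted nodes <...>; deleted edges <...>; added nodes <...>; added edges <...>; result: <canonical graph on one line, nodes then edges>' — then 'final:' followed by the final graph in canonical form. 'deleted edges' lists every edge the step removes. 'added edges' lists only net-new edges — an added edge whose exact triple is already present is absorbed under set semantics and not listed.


step 1: rule r4; match: 0->5, 1->4; deleted nodes (none); deleted edges (none); added nodes 22, 23; added edges (22,4,g); result: nodes: 0:p, 2:p, 4:p, 5:q, 6:q, 10:q, 14:p, 15:q, 16:q, 19:p, 20:q, 21:p, 22:p, 23:q edges: (2,6,g); (4,2,k); (4,5,h); (4,5,k); (4,21,h); (6,4,h); (6,5,h); (14,0,g); (15,10,h); (15,10,k); (15,19,g); (16,20,g); (19,5,g); (19,21,k); (20,10,h); (20,10,k); (20,15,h); (21,4,h); (22,4,g)
step 2: rule r4; match: 0->5, 1->4; deleted nodes (none); deleted edges (none); added nodes 24, 25; added edges (24,4,g); result: nodes: 0:p, 2:p, 4:p, 5:q, 6:q, 10:q, 14:p, 15:q, 16:q, 19:p, 20:q, 21:p, 22:p, 23:q, 24:p, 25:q edges: (2,6,g); (4,2,k); (4,5,h); (4,5,k); (4,21,h); (6,4,h); (6,5,h); (14,0,g); (15,10,h); (15,10,k); (15,19,g); (16,20,g); (19,5,g); (19,21,k); (20,10,h); (20,10,k); (20,15,h); (21,4,h); (22,4,g); (24,4,g)
final:
nodes: 0:p, 2:p, 4:p, 5:q, 6:q, 10:q, 14:p, 15:q, 16:q, 19:p, 20:q, 21:p, 22:p, 23:q, 24:p, 25:q
edges: (2,6,g); (4,2,k); (4,5,h); (4,5,k); (4,21,h); (6,4,h); (6,5,h); (14,0,g); (15,10,h); (15,10,k); (15,19,g); (16,20,g); (19,5,g); (19,21,k); (20,10,h); (20,10,k); (20,15,h); (21,4,h); (22,4,g); (24,4,g)


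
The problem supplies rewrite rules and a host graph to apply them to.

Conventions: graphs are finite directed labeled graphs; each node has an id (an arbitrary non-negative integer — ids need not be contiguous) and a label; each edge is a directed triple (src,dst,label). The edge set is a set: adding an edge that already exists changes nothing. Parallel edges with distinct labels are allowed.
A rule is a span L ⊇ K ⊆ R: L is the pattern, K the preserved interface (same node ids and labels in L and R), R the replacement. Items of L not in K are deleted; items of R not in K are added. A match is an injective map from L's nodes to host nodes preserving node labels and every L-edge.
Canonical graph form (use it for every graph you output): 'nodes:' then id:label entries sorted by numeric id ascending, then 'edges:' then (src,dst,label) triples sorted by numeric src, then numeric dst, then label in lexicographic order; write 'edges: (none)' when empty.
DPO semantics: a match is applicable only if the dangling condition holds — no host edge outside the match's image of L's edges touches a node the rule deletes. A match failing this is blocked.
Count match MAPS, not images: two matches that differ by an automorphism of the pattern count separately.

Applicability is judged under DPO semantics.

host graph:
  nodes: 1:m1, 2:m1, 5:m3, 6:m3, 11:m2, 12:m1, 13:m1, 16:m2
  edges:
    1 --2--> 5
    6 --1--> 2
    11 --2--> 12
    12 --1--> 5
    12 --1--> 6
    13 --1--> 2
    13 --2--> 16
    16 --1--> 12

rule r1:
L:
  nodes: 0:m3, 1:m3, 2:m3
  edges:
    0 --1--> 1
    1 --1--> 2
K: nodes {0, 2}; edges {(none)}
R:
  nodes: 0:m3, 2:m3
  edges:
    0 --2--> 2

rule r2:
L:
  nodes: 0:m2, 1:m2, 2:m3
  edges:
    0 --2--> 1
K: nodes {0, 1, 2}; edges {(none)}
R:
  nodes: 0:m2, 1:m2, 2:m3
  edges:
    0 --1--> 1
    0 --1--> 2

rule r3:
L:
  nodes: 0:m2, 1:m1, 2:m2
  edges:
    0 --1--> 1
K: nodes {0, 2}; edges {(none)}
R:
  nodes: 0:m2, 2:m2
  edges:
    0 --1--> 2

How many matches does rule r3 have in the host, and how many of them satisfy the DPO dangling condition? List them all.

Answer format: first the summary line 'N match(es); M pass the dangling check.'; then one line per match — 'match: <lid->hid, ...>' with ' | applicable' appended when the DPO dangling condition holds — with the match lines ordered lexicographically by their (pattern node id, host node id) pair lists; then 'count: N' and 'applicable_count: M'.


1 match(es); 0 pass the dangling check.
match: 0->16, 1->12, 2->11
count: 1
applicable_count: 0


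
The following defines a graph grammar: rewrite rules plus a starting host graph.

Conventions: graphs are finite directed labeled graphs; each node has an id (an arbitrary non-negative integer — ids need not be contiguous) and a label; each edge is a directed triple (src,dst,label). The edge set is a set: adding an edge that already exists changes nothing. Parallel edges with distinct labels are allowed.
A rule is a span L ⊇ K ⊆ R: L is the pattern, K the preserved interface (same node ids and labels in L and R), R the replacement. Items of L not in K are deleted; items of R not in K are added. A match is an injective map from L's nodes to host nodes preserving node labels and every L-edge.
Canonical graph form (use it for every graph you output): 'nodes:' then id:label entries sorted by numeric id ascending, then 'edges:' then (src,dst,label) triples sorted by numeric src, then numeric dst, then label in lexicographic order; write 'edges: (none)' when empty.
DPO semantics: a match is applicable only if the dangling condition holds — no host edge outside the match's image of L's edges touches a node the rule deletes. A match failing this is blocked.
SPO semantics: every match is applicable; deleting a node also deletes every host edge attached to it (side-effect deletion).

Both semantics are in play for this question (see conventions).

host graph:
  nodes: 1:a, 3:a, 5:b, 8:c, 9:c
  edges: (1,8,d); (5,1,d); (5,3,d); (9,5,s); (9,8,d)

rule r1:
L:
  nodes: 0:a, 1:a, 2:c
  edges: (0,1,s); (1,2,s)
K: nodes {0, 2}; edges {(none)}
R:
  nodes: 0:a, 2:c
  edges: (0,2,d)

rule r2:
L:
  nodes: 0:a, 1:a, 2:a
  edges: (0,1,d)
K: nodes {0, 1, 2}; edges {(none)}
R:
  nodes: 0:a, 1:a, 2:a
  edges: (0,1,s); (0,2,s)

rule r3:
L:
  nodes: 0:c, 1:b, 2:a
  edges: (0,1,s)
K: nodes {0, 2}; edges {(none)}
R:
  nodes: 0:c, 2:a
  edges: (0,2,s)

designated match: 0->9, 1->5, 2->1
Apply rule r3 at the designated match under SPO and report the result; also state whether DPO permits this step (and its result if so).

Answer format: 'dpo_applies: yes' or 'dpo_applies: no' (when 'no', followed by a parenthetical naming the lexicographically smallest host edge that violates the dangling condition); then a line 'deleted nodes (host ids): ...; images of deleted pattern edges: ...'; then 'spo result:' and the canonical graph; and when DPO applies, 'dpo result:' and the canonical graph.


dpo_applies: no
(the rule deletes node 5, which keeps host edge (5,1,d) outside the match image — the dangling condition fails, DPO blocks; SPO proceeds and side-deletes such edges)
deleted nodes (host ids): 5; images of deleted pattern edges: (9,5,s)
spo result:
nodes: 1:a, 3:a, 8:c, 9:c
edges: (1,8,d); (9,1,s); (9,8,d)


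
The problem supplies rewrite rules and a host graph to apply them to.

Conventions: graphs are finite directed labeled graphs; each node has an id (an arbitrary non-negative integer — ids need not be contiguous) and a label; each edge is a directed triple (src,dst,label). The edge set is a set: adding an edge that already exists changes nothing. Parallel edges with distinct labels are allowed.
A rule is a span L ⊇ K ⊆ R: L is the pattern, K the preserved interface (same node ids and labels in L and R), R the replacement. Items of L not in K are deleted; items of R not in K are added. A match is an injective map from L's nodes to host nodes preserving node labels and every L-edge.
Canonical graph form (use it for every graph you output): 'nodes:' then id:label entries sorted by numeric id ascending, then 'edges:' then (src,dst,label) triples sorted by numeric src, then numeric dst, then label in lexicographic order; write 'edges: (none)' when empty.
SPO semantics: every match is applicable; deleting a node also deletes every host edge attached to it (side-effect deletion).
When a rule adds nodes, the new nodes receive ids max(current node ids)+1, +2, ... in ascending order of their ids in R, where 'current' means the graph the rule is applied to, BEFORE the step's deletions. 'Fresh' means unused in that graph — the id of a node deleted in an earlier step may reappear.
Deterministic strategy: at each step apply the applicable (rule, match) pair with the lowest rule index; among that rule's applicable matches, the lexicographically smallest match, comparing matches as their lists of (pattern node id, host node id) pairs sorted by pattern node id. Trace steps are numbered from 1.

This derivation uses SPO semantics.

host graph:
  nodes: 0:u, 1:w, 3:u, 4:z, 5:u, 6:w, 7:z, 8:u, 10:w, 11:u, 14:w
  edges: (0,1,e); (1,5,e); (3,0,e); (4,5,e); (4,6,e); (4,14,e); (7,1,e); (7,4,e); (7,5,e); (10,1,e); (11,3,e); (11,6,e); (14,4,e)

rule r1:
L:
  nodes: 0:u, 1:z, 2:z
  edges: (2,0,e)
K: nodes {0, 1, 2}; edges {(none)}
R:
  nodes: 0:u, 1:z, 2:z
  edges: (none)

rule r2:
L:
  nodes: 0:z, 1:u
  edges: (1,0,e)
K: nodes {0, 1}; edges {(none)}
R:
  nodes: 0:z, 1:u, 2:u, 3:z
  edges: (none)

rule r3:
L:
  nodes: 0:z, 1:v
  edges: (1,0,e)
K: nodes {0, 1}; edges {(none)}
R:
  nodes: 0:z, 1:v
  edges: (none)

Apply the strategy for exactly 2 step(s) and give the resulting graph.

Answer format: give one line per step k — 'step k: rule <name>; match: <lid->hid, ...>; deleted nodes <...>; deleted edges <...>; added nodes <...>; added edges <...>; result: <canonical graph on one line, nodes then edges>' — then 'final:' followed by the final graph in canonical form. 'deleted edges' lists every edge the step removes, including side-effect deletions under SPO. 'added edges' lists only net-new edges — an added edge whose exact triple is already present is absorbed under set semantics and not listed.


step 1: rule r1; match: 0->5, 1->4, 2->7; deleted nodes (none); deleted edges (7,5,e); added nodes (none); added edges (none); result: nodes: 0:u, 1:w, 3:u, 4:z, 5:u, 6:w, 7:z, 8:u, 10:w, 11:u, 14:w edges: (0,1,e); (1,5,e); (3,0,e); (4,5,e); (4,6,e); (4,14,e); (7,1,e); (7,4,e); (10,1,e); (11,3,e); (11,6,e); (14,4,e)
step 2: rule r1; match: 0->5, 1->7, 2->4; deleted nodes (none); deleted edges (4,5,e); added nodes (none); added edges (none); result: nodes: 0:u, 1:w, 3:u, 4:z, 5:u, 6:w, 7:z, 8:u, 10:w, 11:u, 14:w edges: (0,1,e); (1,5,e); (3,0,e); (4,6,e); (4,14,e); (7,1,e); (7,4,e); (10,1,e); (11,3,e); (11,6,e); (14,4,e)
final:
nodes: 0:u, 1:w, 3:u, 4:z, 5:u, 6:w, 7:z, 8:u, 10:w, 11:u, 14:w
edges: (0,1,e); (1,5,e); (3,0,e); (4,6,e); (4,14,e); (7,1,e); (7,4,e); (10,1,e); (11,3,e); (11,6,e); (14,4,e)


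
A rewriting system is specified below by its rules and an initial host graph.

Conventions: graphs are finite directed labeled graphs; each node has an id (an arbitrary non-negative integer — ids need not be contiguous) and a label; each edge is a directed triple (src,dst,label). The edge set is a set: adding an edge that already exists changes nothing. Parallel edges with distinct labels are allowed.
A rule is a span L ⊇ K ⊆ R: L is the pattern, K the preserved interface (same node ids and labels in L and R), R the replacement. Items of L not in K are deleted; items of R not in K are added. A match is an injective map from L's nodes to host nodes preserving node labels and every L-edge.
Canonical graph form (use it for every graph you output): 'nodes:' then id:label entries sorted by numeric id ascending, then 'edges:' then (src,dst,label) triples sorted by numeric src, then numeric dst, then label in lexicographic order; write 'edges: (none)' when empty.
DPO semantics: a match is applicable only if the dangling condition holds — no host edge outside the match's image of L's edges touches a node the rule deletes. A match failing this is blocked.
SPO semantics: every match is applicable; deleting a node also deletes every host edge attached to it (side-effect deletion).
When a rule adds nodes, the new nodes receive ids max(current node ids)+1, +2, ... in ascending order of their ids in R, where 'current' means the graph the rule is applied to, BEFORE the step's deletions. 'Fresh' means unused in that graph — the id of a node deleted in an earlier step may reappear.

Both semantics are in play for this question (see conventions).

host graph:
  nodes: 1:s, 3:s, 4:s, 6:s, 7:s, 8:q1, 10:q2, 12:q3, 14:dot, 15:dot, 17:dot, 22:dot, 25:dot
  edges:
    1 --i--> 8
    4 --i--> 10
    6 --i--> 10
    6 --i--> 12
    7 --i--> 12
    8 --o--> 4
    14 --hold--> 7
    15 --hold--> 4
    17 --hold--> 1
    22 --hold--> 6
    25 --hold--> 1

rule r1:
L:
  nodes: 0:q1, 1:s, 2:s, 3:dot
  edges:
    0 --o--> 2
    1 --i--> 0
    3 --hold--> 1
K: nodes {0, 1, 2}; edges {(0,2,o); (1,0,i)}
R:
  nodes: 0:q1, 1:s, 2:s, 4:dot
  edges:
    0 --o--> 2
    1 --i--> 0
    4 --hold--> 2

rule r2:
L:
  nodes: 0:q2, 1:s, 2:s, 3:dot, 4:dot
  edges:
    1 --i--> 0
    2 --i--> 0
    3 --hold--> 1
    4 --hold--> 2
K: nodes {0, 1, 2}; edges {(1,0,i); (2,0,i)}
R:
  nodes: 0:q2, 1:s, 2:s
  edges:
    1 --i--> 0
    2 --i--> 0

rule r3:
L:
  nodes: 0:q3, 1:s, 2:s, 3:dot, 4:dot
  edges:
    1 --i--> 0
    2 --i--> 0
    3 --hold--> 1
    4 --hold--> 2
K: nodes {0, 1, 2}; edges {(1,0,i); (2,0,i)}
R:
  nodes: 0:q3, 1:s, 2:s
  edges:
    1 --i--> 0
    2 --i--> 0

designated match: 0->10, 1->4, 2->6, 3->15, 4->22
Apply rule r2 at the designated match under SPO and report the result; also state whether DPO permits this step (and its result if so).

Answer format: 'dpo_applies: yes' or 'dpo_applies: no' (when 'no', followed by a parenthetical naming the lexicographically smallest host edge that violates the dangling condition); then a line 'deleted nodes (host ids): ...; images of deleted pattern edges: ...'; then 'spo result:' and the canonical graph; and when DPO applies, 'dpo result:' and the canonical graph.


dpo_applies: yes
deleted nodes (host ids): 15, 22; images of deleted pattern edges: (15,4,hold); (22,6,hold)
spo result:
nodes: 1:s, 3:s, 4:s, 6:s, 7:s, 8:q1, 10:q2, 12:q3, 14:dot, 17:dot, 25:dot
edges: (1,8,i); (4,10,i); (6,10,i); (6,12,i); (7,12,i); (8,4,o); (14,7,hold); (17,1,hold); (25,1,hold)
dpo result:
nodes: 1:s, 3:s, 4:s, 6:s, 7:s, 8:q1, 10:q2, 12:q3, 14:dot, 17:dot, 25:dot
edges: (1,8,i); (4,10,i); (6,10,i); (6,12,i); (7,12,i); (8,4,o); (14,7,hold); (17,1,hold); (25,1,hold)


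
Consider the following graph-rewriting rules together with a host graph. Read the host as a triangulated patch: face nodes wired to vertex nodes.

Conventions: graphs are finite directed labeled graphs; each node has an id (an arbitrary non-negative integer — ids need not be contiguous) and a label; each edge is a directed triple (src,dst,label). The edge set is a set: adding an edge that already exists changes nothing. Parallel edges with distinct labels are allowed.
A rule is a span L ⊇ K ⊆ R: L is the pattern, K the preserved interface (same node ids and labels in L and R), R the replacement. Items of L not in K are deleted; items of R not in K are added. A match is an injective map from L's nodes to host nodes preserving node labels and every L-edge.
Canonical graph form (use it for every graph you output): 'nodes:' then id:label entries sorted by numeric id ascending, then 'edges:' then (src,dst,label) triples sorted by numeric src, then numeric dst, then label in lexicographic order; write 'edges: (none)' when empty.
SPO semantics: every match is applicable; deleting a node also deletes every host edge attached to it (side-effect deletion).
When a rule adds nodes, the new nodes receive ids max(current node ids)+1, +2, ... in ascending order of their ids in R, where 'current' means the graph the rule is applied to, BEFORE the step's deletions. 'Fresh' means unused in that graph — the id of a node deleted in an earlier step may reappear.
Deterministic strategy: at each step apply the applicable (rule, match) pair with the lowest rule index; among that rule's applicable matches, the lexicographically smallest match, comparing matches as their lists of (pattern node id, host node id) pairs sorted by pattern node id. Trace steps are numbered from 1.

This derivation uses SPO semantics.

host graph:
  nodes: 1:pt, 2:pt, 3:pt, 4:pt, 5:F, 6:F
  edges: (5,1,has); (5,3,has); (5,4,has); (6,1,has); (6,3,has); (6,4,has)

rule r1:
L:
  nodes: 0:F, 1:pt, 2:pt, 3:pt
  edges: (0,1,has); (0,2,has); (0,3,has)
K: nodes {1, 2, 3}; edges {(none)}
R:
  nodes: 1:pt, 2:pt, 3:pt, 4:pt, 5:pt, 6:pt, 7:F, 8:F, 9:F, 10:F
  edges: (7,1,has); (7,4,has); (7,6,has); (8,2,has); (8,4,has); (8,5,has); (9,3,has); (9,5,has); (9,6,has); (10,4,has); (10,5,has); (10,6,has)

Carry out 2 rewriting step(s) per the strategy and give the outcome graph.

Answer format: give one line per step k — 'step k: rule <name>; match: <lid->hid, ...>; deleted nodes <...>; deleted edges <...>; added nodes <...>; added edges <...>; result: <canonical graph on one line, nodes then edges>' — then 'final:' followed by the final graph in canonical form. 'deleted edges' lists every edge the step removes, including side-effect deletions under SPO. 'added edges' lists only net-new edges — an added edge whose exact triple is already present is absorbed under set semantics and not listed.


step 1: rule r1; match: 0->5, 1->1, 2->3, 3->4; deleted nodes 5; deleted edges (5,1,has); (5,3,has); (5,4,has); added nodes 7, 8, 9, 10, 11, 12, 13; added edges (10,1,has); (10,7,has); (10,9,has); (11,3,has); (11,7,has); (11,8,has); (12,4,has); (12,8,has); (12,9,has); (13,7,has); (13,8,has); (13,9,has); result: nodes: 1:pt, 2:pt, 3:pt, 4:pt, 6:F, 7:pt, 8:pt, 9:pt, 10:F, 11:F, 12:F, 13:F edges: (6,1,has); (6,3,has); (6,4,has); (10,1,has); (10,7,has); (10,9,has); (11,3,has); (11,7,has); (11,8,has); (12,4,has); (12,8,has); (12,9,has); (13,7,has); (13,8,has); (13,9,has)
step 2: rule r1; match: 0->6, 1->1, 2->3, 3->4; deleted nodes 6; deleted edges (6,1,has); (6,3,has); (6,4,has); added nodes 14, 15, 16, 17, 18, 19, 20; added edges (17,1,has); (17,14,has); (17,16,has); (18,3,has); (18,14,has); (18,15,has); (19,4,has); (19,15,has); (19,16,has); (20,14,has); (20,15,has); (20,16,has); result: nodes: 1:pt, 2:pt, 3:pt, 4:pt, 7:pt, 8:pt, 9:pt, 10:F, 11:F, 12:F, 13:F, 14:pt, 15:pt, 16:pt, 17:F, 18:F, 19:F, 20:F edges: (10,1,has); (10,7,has); (10,9,has); (11,3,has); (11,7,has); (11,8,has); (12,4,has); (12,8,has); (12,9,has); (13,7,has); (13,8,has); (13,9,has); (17,1,has); (17,14,has); (17,16,has); (18,3,has); (18,14,has); (18,15,has); (19,4,has); (19,15,has); (19,16,has); (20,14,has); (20,15,has); (20,16,has)
final:
nodes: 1:pt, 2:pt, 3:pt, 4:pt, 7:pt, 8:pt, 9:pt, 10:F, 11:F, 12:F, 13:F, 14:pt, 15:pt, 16:pt, 17:F, 18:F, 19:F, 20:F
edges: (10,1,has); (10,7,has); (10,9,has); (11,3,has); (11,7,has); (11,8,has); (12,4,has); (12,8,has); (12,9,has); (13,7,has); (13,8,has); (13,9,has); (17,1,has); (17,14,has); (17,16,has); (18,3,has); (18,14,has); (18,15,has); (19,4,has); (19,15,has); (19,16,has); (20,14,has); (20,15,has); (20,16,has)


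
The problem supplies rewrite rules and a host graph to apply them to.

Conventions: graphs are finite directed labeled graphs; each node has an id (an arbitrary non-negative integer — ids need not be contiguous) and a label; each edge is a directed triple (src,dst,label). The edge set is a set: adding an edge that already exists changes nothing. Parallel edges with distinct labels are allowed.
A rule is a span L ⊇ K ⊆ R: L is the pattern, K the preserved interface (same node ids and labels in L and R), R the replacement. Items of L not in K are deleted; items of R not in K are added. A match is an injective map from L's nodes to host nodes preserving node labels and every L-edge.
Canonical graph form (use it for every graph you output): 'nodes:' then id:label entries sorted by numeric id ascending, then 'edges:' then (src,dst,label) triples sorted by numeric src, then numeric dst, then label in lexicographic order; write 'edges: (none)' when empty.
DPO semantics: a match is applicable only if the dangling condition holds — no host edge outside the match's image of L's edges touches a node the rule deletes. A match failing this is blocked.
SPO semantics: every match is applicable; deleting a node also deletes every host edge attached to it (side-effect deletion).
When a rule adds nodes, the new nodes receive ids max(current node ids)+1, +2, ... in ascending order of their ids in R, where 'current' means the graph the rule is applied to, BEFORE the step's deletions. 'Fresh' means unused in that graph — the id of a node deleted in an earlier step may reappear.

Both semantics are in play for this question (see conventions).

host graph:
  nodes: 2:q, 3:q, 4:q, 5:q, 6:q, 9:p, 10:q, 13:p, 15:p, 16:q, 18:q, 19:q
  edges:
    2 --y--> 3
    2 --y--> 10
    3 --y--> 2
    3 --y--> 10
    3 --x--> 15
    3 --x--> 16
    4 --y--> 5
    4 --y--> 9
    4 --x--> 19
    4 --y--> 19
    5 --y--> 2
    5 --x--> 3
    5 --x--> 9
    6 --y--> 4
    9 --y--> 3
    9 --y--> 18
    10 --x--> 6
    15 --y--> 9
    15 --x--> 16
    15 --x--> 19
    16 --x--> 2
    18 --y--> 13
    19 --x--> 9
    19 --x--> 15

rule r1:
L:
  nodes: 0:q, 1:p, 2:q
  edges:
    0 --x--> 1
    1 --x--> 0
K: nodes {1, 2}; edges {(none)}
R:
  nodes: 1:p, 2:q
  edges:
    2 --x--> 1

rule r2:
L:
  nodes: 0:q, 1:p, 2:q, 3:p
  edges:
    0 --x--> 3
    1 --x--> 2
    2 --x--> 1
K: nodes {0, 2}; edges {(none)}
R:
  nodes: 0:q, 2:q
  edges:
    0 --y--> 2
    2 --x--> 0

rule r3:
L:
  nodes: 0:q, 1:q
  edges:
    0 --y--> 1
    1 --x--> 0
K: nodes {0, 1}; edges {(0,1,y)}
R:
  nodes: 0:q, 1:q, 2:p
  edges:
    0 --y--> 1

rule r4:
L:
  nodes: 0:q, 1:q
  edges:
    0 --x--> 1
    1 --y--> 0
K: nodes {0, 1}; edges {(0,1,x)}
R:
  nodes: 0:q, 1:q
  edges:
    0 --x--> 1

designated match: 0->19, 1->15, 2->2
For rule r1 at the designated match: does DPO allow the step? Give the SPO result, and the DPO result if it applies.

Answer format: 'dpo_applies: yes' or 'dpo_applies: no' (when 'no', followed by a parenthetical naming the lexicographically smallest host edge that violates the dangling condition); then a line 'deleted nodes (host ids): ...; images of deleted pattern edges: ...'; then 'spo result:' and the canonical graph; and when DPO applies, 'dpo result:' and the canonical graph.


dpo_applies: no
(the rule deletes node 19, which keeps host edge (4,19,x) outside the match image — the dangling condition fails, DPO blocks; SPO proceeds and side-deletes such edges)
deleted nodes (host ids): 19; images of deleted pattern edges: (15,19,x); (19,15,x)
spo result:
nodes: 2:q, 3:q, 4:q, 5:q, 6:q, 9:p, 10:q, 13:p, 15:p, 16:q, 18:q
edges: (2,3,y); (2,10,y); (2,15,x); (3,2,y); (3,10,y); (3,15,x); (3,16,x); (4,5,y); (4,9,y); (5,2,y); (5,3,x); (5,9,x); (6,4,y); (9,3,y); (9,18,y); (10,6,x); (15,9,y); (15,16,x); (16,2,x); (18,13,y)


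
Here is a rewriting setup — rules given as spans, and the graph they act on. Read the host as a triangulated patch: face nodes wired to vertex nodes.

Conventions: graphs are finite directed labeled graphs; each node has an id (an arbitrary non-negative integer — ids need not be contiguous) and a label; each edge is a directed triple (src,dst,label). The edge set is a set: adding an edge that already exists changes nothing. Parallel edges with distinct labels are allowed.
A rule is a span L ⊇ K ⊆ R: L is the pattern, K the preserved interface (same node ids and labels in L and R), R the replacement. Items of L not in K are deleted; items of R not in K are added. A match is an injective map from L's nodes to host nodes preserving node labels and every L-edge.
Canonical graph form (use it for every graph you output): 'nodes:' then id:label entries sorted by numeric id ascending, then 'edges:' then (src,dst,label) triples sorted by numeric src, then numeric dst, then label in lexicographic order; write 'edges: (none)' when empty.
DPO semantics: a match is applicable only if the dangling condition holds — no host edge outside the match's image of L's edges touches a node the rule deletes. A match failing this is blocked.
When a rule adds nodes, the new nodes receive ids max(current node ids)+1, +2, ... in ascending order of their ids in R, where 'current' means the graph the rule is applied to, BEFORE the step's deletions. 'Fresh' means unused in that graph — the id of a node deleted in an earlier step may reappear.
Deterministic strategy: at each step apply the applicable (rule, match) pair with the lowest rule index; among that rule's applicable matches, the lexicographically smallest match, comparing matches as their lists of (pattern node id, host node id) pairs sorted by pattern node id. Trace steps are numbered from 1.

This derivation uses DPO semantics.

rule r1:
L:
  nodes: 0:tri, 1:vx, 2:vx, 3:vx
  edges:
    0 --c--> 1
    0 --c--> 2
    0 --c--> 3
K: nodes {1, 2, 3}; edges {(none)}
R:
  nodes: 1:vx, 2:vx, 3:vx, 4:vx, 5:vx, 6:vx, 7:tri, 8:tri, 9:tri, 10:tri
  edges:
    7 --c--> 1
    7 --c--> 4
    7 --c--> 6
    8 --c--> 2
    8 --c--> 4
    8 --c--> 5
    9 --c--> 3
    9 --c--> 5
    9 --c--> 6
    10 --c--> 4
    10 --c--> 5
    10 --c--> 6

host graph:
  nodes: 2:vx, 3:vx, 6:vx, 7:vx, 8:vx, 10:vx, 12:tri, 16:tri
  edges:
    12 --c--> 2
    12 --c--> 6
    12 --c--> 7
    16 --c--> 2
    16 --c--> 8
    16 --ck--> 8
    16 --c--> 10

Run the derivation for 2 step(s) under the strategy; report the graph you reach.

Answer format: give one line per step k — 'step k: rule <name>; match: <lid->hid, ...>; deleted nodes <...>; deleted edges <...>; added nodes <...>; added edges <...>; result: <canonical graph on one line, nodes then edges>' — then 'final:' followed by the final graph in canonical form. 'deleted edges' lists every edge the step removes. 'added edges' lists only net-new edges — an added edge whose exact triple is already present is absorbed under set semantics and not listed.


step 1: rule r1; match: 0->12, 1->2, 2->6, 3->7; deleted nodes 12; deleted edges (12,2,c); (12,6,c); (12,7,c); added nodes 17, 18, 19, 20, 21, 22, 23; added edges (20,2,c); (20,17,c); (20,19,c); (21,6,c); (21,17,c); (21,18,c); (22,7,c); (22,18,c); (22,19,c); (23,17,c); (23,18,c); (23,19,c); result: nodes: 2:vx, 3:vx, 6:vx, 7:vx, 8:vx, 10:vx, 16:tri, 17:vx, 18:vx, 19:vx, 20:tri, 21:tri, 22:tri, 23:tri edges: (16,2,c); (16,8,c); (16,8,ck); (16,10,c); (20,2,c); (20,17,c); (20,19,c); (21,6,c); (21,17,c); (21,18,c); (22,7,c); (22,18,c); (22,19,c); (23,17,c); (23,18,c); (23,19,c)
step 2: rule r1; match: 0->20, 1->2, 2->17, 3->19; deleted nodes 20; deleted edges (20,2,c); (20,17,c); (20,19,c); added nodes 24, 25, 26, 27, 28, 29, 30; added edges (27,2,c); (27,24,c); (27,26,c); (28,17,c); (28,24,c); (28,25,c); (29,19,c); (29,25,c); (29,26,c); (30,24,c); (30,25,c); (30,26,c); result: nodes: 2:vx, 3:vx, 6:vx, 7:vx, 8:vx, 10:vx, 16:tri, 17:vx, 18:vx, 19:vx, 21:tri, 22:tri, 23:tri, 24:vx, 25:vx, 26:vx, 27:tri, 28:tri, 29:tri, 30:tri edges: (16,2,c); (16,8,c); (16,8,ck); (16,10,c); (21,6,c); (21,17,c); (21,18,c); (22,7,c); (22,18,c); (22,19,c); (23,17,c); (23,18,c); (23,19,c); (27,2,c); (27,24,c); (27,26,c); (28,17,c); (28,24,c); (28,25,c); (29,19,c); (29,25,c); (29,26,c); (30,24,c); (30,25,c); (30,26,c)
final:
nodes: 2:vx, 3:vx, 6:vx, 7:vx, 8:vx, 10:vx, 16:tri, 17:vx, 18:vx, 19:vx, 21:tri, 22:tri, 23:tri, 24:vx, 25:vx, 26:vx, 27:tri, 28:tri, 29:tri, 30:tri
edges: (16,2,c); (16,8,c); (16,8,ck); (16,10,c); (21,6,c); (21,17,c); (21,18,c); (22,7,c); (22,18,c); (22,19,c); (23,17,c); (23,18,c); (23,19,c); (27,2,c); (27,24,c); (27,26,c); (28,17,c); (28,24,c); (28,25,c); (29,19,c); (29,25,c); (29,26,c); (30,24,c); (30,25,c); (30,26,c)


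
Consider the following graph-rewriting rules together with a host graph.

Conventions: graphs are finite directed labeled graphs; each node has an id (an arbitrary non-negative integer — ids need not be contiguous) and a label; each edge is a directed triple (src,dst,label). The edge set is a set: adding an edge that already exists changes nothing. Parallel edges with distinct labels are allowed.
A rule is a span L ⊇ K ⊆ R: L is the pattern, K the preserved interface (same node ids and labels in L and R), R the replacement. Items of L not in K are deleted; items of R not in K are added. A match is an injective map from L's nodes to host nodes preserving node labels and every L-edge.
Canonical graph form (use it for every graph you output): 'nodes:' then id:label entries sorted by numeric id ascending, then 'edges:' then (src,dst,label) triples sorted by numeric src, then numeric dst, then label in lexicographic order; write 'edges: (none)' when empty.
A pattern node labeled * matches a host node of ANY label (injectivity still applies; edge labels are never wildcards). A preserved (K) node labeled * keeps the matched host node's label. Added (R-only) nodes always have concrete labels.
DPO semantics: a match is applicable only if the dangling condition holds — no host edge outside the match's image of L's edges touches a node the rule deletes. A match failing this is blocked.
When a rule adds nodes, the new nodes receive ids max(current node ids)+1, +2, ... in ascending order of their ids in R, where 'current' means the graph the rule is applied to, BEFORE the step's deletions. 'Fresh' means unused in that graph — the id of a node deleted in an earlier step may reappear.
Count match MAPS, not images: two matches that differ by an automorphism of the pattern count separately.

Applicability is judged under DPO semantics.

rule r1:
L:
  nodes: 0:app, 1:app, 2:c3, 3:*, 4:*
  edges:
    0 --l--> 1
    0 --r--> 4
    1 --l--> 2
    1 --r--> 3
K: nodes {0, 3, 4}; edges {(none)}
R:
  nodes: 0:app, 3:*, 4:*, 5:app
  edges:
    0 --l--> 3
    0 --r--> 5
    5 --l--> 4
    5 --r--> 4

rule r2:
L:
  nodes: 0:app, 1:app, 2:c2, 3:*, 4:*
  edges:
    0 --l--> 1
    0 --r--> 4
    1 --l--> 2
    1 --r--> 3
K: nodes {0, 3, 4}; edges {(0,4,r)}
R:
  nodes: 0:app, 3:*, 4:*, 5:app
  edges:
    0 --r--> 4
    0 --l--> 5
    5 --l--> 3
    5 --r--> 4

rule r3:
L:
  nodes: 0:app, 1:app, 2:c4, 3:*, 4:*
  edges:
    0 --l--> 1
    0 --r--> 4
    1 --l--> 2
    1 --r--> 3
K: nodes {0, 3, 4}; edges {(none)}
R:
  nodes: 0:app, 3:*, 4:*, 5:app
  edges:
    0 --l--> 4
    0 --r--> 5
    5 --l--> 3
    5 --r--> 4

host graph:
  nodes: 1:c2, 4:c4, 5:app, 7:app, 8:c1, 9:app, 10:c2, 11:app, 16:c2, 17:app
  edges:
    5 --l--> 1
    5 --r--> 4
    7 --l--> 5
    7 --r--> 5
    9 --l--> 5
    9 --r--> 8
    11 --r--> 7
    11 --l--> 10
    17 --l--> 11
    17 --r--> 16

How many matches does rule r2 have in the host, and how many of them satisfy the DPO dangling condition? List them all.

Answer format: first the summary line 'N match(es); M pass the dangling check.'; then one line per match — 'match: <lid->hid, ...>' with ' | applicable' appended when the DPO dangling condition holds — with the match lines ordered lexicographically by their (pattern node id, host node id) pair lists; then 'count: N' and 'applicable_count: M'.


2 match(es); 1 pass the dangling check.
match: 0->9, 1->5, 2->1, 3->4, 4->8
match: 0->17, 1->11, 2->10, 3->7, 4->16 | applicable
count: 2
applicable_count: 1


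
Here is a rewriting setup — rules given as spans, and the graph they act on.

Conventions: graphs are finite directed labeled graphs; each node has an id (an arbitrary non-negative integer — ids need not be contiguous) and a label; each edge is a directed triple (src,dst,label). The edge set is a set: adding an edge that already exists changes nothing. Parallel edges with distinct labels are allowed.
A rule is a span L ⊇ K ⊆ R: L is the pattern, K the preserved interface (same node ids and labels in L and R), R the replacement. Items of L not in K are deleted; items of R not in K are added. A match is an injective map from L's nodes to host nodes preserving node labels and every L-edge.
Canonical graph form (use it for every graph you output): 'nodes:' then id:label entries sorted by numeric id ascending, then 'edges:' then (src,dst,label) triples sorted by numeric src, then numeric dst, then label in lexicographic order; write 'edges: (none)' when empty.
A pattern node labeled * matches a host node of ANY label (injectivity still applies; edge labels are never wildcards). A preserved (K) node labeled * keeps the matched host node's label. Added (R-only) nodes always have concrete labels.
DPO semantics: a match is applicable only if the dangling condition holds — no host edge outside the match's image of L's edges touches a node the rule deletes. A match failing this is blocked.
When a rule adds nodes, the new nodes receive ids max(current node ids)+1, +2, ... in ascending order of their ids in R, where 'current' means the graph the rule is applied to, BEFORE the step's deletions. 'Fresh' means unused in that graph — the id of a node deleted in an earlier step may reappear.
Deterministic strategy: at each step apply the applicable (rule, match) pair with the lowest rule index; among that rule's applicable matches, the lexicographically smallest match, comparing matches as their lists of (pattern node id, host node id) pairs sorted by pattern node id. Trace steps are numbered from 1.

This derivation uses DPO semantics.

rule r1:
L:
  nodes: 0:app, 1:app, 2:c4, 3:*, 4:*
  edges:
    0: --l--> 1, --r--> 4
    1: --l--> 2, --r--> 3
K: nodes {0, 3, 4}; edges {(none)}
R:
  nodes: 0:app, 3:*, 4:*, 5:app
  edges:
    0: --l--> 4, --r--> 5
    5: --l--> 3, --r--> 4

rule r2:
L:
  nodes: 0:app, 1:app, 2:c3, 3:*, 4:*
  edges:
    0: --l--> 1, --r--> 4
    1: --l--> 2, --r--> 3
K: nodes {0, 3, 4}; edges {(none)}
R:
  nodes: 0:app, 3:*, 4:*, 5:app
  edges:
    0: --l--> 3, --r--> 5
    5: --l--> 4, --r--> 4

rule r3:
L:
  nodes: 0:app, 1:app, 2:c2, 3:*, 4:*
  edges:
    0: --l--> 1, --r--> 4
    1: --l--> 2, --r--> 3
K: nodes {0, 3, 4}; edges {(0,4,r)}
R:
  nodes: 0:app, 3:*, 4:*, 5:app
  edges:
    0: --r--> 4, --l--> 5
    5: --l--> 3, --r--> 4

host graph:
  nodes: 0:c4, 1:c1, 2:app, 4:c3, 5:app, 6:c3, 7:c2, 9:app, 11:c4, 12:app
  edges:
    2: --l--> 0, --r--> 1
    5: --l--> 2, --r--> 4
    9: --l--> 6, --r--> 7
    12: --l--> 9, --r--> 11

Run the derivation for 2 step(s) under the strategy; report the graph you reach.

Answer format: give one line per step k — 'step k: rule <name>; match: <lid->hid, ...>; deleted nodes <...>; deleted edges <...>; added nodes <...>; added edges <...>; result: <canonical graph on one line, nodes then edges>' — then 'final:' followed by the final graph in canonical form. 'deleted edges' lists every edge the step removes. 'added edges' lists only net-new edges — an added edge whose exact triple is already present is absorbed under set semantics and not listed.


step 1: rule r1; match: 0->5, 1->2, 2->0, 3->1, 4->4; deleted nodes 0, 2; deleted edges (2,0,l); (2,1,r); (5,2,l); (5,4,r); added nodes 13; added edges (5,4,l); (5,13,r); (13,1,l); (13,4,r); result: nodes: 1:c1, 4:c3, 5:app, 6:c3, 7:c2, 9:app, 11:c4, 12:app, 13:app edges: (5,4,l); (5,13,r); (9,6,l); (9,7,r); (12,9,l); (12,11,r); (13,1,l); (13,4,r)
step 2: rule r2; match: 0->12, 1->9, 2->6, 3->7, 4->11; deleted nodes 6, 9; deleted edges (9,6,l); (9,7,r); (12,9,l); (12,11,r); added nodes 14; added edges (12,7,l); (12,14,r); (14,11,l); (14,11,r); result: nodes: 1:c1, 4:c3, 5:app, 7:c2, 11:c4, 12:app, 13:app, 14:app edges: (5,4,l); (5,13,r); (12,7,l); (12,14,r); (13,1,l); (13,4,r); (14,11,l); (14,11,r)
final:
nodes: 1:c1, 4:c3, 5:app, 7:c2, 11:c4, 12:app, 13:app, 14:app
edges: (5,4,l); (5,13,r); (12,7,l); (12,14,r); (13,1,l); (13,4,r); (14,11,l); (14,11,r)
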